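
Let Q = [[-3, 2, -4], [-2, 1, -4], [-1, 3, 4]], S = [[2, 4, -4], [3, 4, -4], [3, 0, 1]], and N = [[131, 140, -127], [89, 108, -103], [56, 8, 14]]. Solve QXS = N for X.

X = [[-1, -2, -5], [5, 0, 3], [0, -4, 2]]

Left-multiply by Q⁻¹ and right-multiply by S⁻¹: X = Q⁻¹NS⁻¹.
Q has determinant -4; Q⁻¹ = [[-4, 5, 1], [-3, 4, 1], [5/4, -7/4, -1/4]].
det S = -4, so S⁻¹ = [[-1, 1, 0], [15/4, -7/2, 1], [3, -3, 1]].
Q⁻¹N = [[-23, -12, 7], [19, 20, -17], [-6, -16, 18]].
X = (Q⁻¹N)S⁻¹ = [[-1, -2, -5], [5, 0, 3], [0, -4, 2]].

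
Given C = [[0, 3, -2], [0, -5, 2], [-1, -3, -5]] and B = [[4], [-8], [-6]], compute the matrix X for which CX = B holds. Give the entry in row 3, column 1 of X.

1

Left-multiplying both sides by C⁻¹ gives X = C⁻¹B.
det C = 4, so C⁻¹ = [[31/4, 21/4, -1], [-1/2, -1/2, 0], [-5/4, -3/4, 0]].
X = C⁻¹B = [[31/4, 21/4, -1], [-1/2, -1/2, 0], [-5/4, -3/4, 0]] · [[4], [-8], [-6]] = [[-5], [2], [1]].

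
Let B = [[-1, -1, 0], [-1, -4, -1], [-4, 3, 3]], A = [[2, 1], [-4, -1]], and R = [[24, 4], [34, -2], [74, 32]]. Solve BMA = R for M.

M = [[0, 5], [4, 3], [5, 2]]

Left-multiply by B⁻¹ and right-multiply by A⁻¹: M = B⁻¹RA⁻¹.
B has determinant 2; B⁻¹ = [[-9/2, 3/2, 1/2], [7/2, -3/2, -1/2], [-19/2, 7/2, 3/2]].
A has determinant 2; A⁻¹ = [[-1/2, -1/2], [2, 1]].
B⁻¹R = [[-20, -5], [-4, 1], [2, 3]].
M = (B⁻¹R)A⁻¹ = [[0, 5], [4, 3], [5, 2]].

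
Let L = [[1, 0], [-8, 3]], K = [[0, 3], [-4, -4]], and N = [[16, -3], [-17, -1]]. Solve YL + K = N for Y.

Y = [[0, -2], [-5, 1]]

YL = N − K = [[16, -6], [-13, 3]].
Since L sits to the right of Y, Y = (N − K)L⁻¹.
L has determinant 3; L⁻¹ = [[1, 0], [8/3, 1/3]].
Y = (N − K)L⁻¹ = [[0, -2], [-5, 1]].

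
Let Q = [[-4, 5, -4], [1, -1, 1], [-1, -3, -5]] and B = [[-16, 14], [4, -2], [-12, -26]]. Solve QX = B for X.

Left-multiplying both sides by Q⁻¹ gives X = Q⁻¹B.
Q has determinant 4; Q⁻¹ = [[2, 37/4, 1/4], [1, 4, 0], [-1, -17/4, -1/4]].
X = Q⁻¹B = [[2, 37/4, 1/4], [1, 4, 0], [-1, -17/4, -1/4]] · [[-16, 14], [4, -2], [-12, -26]] = [[2, 3], [0, 6], [2, 1]].

X = [[2, 3], [0, 6], [2, 1]]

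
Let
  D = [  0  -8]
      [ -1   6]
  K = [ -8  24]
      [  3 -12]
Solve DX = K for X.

X = [[3, -6], [1, -3]]

Since D multiplies X on the left, X = D⁻¹K.
det D = -8; the adjugate gives D⁻¹ = [[-3/4, -1], [-1/8, 0]].
X = D⁻¹K = [[-3/4, -1], [-1/8, 0]] · [[-8, 24], [3, -12]] = [[3, -6], [1, -3]].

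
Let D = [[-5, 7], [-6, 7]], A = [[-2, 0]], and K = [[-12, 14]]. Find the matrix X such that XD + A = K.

X = [[2, 0]]

XD = K − A = [[-10, 14]].
Right-multiplying both sides by D⁻¹ gives X = (K − A)D⁻¹.
D has determinant 7; D⁻¹ = [[1, -1], [6/7, -5/7]].
X = (K − A)D⁻¹ = [[2, 0]].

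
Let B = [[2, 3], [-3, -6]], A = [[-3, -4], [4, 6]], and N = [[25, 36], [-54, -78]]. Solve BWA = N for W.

W = [[0, -1], [-1, 2]]

W = B⁻¹NA⁻¹ (apply B⁻¹ on the left and A⁻¹ on the right).
det B = -3; the adjugate gives B⁻¹ = [[2, 1], [-1, -2/3]].
det A = -2; the adjugate gives A⁻¹ = [[-3, -2], [2, 3/2]].
B⁻¹N = [[-4, -6], [11, 16]].
W = (B⁻¹N)A⁻¹ = [[0, -1], [-1, 2]].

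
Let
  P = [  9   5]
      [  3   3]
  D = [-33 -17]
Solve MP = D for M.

P is on the right of M, so right-multiply by P⁻¹: M = DP⁻¹.
det P = 12, so P⁻¹ = [[1/4, -5/12], [-1/4, 3/4]].
M = DP⁻¹ = [[-33, -17]] · [[1/4, -5/12], [-1/4, 3/4]] = [[-4, 1]].

M = [[-4, 1]]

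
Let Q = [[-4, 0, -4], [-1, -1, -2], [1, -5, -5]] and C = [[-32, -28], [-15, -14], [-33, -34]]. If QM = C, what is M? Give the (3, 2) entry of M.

6

Since Q multiplies M on the left, M = Q⁻¹C.
det Q = -4, so Q⁻¹ = [[5/4, -5, 1], [7/4, -6, 1], [-3/2, 5, -1]].
M = Q⁻¹C = [[5/4, -5, 1], [7/4, -6, 1], [-3/2, 5, -1]] · [[-32, -28], [-15, -14], [-33, -34]] = [[2, 1], [1, 1], [6, 6]].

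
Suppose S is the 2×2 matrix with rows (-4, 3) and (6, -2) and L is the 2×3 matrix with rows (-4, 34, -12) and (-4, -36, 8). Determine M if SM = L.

M = [[-2, -4, 0], [-4, 6, -4]]

Since S multiplies M on the left, M = S⁻¹L.
S has determinant -10; S⁻¹ = [[1/5, 3/10], [3/5, 2/5]].
M = S⁻¹L = [[1/5, 3/10], [3/5, 2/5]] · [[-4, 34, -12], [-4, -36, 8]] = [[-2, -4, 0], [-4, 6, -4]].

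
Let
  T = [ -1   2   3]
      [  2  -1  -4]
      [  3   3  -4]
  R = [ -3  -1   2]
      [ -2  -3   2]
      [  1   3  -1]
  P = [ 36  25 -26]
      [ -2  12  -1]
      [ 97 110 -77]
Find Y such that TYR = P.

Isolating Y: multiply by T⁻¹ from the left and R⁻¹ from the right, so Y = T⁻¹PR⁻¹.
T has determinant 3; T⁻¹ = [[16/3, 17/3, -5/3], [-4/3, -5/3, 2/3], [3, 3, -1]].
det R = 3, so R⁻¹ = [[-1, 5/3, 4/3], [0, 1/3, 2/3], [-1, 8/3, 7/3]].
T⁻¹P = [[19, 18, -16], [20, 20, -15], [5, 1, -4]].
Y = (T⁻¹P)R⁻¹ = [[-3, -5, 0], [-5, 0, 5], [-1, -2, -2]].

Y = [[-3, -5, 0], [-5, 0, 5], [-1, -2, -2]]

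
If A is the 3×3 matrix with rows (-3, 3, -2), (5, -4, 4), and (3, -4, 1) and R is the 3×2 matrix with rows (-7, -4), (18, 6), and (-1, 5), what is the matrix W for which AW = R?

W = [[2, 2], [3, 0], [5, -1]]

Since A multiplies W on the left, W = A⁻¹R.
A has determinant 1; A⁻¹ = [[12, 5, 4], [7, 3, 2], [-8, -3, -3]].
W = A⁻¹R = [[12, 5, 4], [7, 3, 2], [-8, -3, -3]] · [[-7, -4], [18, 6], [-1, 5]] = [[2, 2], [3, 0], [5, -1]].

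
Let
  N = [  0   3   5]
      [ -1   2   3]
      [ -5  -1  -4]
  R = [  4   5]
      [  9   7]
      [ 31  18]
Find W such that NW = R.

W = [[-6, -3], [3, 5], [-1, -2]]

N is on the left of W, so left-multiply by N⁻¹: W = N⁻¹R.
det N = -2, so N⁻¹ = [[5/2, -7/2, 1/2], [19/2, -25/2, 5/2], [-11/2, 15/2, -3/2]].
W = N⁻¹R = [[5/2, -7/2, 1/2], [19/2, -25/2, 5/2], [-11/2, 15/2, -3/2]] · [[4, 5], [9, 7], [31, 18]] = [[-6, -3], [3, 5], [-1, -2]].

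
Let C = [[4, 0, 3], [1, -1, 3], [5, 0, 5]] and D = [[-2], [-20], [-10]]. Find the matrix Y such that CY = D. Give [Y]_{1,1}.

Left-multiplying both sides by C⁻¹ gives Y = C⁻¹D.
det C = -5, so C⁻¹ = [[1, 0, -3/5], [-2, -1, 9/5], [-1, 0, 4/5]].
Y = C⁻¹D = [[1, 0, -3/5], [-2, -1, 9/5], [-1, 0, 4/5]] · [[-2], [-20], [-10]] = [[4], [6], [-6]].

4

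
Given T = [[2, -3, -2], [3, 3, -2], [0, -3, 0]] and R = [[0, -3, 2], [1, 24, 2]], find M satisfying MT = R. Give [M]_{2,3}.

-1

Since T sits to the right of M, M = RT⁻¹.
det T = 6, so T⁻¹ = [[-1, 1, 2], [0, 0, -1/3], [-3/2, 1, 5/2]].
M = RT⁻¹ = [[0, -3, 2], [1, 24, 2]] · [[-1, 1, 2], [0, 0, -1/3], [-3/2, 1, 5/2]] = [[-3, 2, 6], [-4, 3, -1]].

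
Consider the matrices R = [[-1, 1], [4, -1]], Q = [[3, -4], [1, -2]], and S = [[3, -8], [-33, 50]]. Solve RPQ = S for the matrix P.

Left-multiply by R⁻¹ and right-multiply by Q⁻¹: P = R⁻¹SQ⁻¹.
det R = -3, so R⁻¹ = [[1/3, 1/3], [4/3, 1/3]].
Q has determinant -2; Q⁻¹ = [[1, -2], [1/2, -3/2]].
R⁻¹S = [[-10, 14], [-7, 6]].
P = (R⁻¹S)Q⁻¹ = [[-3, -1], [-4, 5]].

P = [[-3, -1], [-4, 5]]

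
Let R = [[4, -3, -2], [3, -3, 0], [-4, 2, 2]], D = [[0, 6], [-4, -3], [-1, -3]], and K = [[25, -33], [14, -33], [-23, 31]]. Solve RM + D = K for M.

RM = K − D = [[25, -39], [18, -30], [-22, 34]].
Since R multiplies M on the left, M = R⁻¹(K − D).
R has determinant 6; R⁻¹ = [[-1, 1/3, -1], [-1, 0, -1], [-1, 2/3, -1/2]].
M = R⁻¹(K − D) = [[3, -5], [-3, 5], [-2, 2]].

M = [[3, -5], [-3, 5], [-2, 2]]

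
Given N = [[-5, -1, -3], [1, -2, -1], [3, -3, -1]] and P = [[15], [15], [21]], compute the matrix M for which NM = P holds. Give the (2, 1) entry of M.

-6

N is on the left of M, so left-multiply by N⁻¹: M = N⁻¹P.
det N = -2; the adjugate gives N⁻¹ = [[1/2, -4, 5/2], [1, -7, 4], [-3/2, 9, -11/2]].
M = N⁻¹P = [[1/2, -4, 5/2], [1, -7, 4], [-3/2, 9, -11/2]] · [[15], [15], [21]] = [[0], [-6], [-3]].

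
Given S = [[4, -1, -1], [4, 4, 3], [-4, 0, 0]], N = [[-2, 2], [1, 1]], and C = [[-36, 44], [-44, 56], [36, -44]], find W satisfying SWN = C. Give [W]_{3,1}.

Left-multiply by S⁻¹ and right-multiply by N⁻¹: W = S⁻¹CN⁻¹.
det S = -4, so S⁻¹ = [[0, 0, -1/4], [3, 1, 4], [-4, -1, -5]].
N has determinant -4; N⁻¹ = [[-1/4, 1/2], [1/4, 1/2]].
S⁻¹C = [[-9, 11], [-8, 12], [8, -12]].
W = (S⁻¹C)N⁻¹ = [[5, 1], [5, 2], [-5, -2]].

-5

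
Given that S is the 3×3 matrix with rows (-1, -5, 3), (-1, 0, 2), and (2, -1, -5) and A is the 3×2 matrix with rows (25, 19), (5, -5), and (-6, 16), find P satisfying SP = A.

P = [[-5, 3], [-4, -5], [0, -1]]

S is on the left of P, so left-multiply by S⁻¹: P = S⁻¹A.
S has determinant 6; S⁻¹ = [[1/3, -14/3, -5/3], [-1/6, -1/6, -1/6], [1/6, -11/6, -5/6]].
P = S⁻¹A = [[1/3, -14/3, -5/3], [-1/6, -1/6, -1/6], [1/6, -11/6, -5/6]] · [[25, 19], [5, -5], [-6, 16]] = [[-5, 3], [-4, -5], [0, -1]].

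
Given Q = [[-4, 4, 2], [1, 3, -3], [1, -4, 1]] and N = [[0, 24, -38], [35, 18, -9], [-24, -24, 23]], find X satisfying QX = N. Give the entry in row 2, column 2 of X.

Since Q multiplies X on the left, X = Q⁻¹N.
det Q = 6, so Q⁻¹ = [[-3/2, -2, -3], [-2/3, -1, -5/3], [-7/6, -2, -8/3]].
X = Q⁻¹N = [[-3/2, -2, -3], [-2/3, -1, -5/3], [-7/6, -2, -8/3]] · [[0, 24, -38], [35, 18, -9], [-24, -24, 23]] = [[2, 0, 6], [5, 6, -4], [-6, 0, 1]].

6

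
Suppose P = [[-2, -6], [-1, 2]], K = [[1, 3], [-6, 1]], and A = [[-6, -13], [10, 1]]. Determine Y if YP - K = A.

Y = [[2, 1], [-1, -2]]

YP = A + K = [[-5, -10], [4, 2]].
P is on the right of Y, so right-multiply by P⁻¹: Y = (A + K)P⁻¹.
det P = -10, so P⁻¹ = [[-1/5, -3/5], [-1/10, 1/5]].
Y = (A + K)P⁻¹ = [[2, 1], [-1, -2]].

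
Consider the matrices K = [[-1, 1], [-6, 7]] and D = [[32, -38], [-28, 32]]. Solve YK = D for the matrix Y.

Since K sits to the right of Y, Y = DK⁻¹.
det K = -1; the adjugate gives K⁻¹ = [[-7, 1], [-6, 1]].
Y = DK⁻¹ = [[32, -38], [-28, 32]] · [[-7, 1], [-6, 1]] = [[4, -6], [4, 4]].

Y = [[4, -6], [4, 4]]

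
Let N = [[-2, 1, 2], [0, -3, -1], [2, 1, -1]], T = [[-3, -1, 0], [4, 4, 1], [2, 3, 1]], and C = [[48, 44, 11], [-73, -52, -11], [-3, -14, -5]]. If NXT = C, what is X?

Left-multiply by N⁻¹ and right-multiply by T⁻¹: X = N⁻¹CT⁻¹.
det N = 2; the adjugate gives N⁻¹ = [[2, 3/2, 5/2], [-1, -1, -1], [3, 2, 3]].
det T = -1; the adjugate gives T⁻¹ = [[-1, -1, 1], [2, 3, -3], [-4, -7, 8]].
N⁻¹C = [[-21, -25, -7], [28, 22, 5], [-11, -14, -4]].
X = (N⁻¹C)T⁻¹ = [[-1, -5, -2], [-4, 3, 2], [-1, -3, -1]].

X = [[-1, -5, -2], [-4, 3, 2], [-1, -3, -1]]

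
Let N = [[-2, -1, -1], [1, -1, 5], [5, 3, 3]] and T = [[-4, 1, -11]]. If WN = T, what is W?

W = [[1, -2, 0]]

N is on the right of W, so right-multiply by N⁻¹: W = TN⁻¹.
det N = 6, so N⁻¹ = [[-3, 0, -1], [11/3, -1/6, 3/2], [4/3, 1/6, 1/2]].
W = TN⁻¹ = [[-4, 1, -11]] · [[-3, 0, -1], [11/3, -1/6, 3/2], [4/3, 1/6, 1/2]] = [[1, -2, 0]].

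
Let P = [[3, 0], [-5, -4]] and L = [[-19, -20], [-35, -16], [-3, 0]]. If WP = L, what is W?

P is on the right of W, so right-multiply by P⁻¹: W = LP⁻¹.
det P = -12, so P⁻¹ = [[1/3, 0], [-5/12, -1/4]].
W = LP⁻¹ = [[-19, -20], [-35, -16], [-3, 0]] · [[1/3, 0], [-5/12, -1/4]] = [[2, 5], [-5, 4], [-1, 0]].

W = [[2, 5], [-5, 4], [-1, 0]]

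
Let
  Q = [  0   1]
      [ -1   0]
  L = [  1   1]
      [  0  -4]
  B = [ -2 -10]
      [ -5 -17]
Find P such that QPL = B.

P = Q⁻¹BL⁻¹ (apply Q⁻¹ on the left and L⁻¹ on the right).
det Q = 1, so Q⁻¹ = [[0, -1], [1, 0]].
L has determinant -4; L⁻¹ = [[1, 1/4], [0, -1/4]].
Q⁻¹B = [[5, 17], [-2, -10]].
P = (Q⁻¹B)L⁻¹ = [[5, -3], [-2, 2]].

P = [[5, -3], [-2, 2]]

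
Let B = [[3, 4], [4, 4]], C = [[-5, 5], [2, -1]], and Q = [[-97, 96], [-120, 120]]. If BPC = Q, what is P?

P = [[5, 1], [1, -1]]

Left-multiply by B⁻¹ and right-multiply by C⁻¹: P = B⁻¹QC⁻¹.
B has determinant -4; B⁻¹ = [[-1, 1], [1, -3/4]].
det C = -5, so C⁻¹ = [[1/5, 1], [2/5, 1]].
B⁻¹Q = [[-23, 24], [-7, 6]].
P = (B⁻¹Q)C⁻¹ = [[5, 1], [1, -1]].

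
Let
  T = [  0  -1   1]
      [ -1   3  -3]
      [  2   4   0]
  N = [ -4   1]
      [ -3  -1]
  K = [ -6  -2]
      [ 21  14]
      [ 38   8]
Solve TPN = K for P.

P = [[-3, 5], [1, -5], [1, -3]]

Left-multiply by T⁻¹ and right-multiply by N⁻¹: P = T⁻¹KN⁻¹.
T has determinant -4; T⁻¹ = [[-3, -1, 0], [3/2, 1/2, 1/4], [5/2, 1/2, 1/4]].
det N = 7, so N⁻¹ = [[-1/7, -1/7], [3/7, -4/7]].
T⁻¹K = [[-3, -8], [11, 6], [5, 4]].
P = (T⁻¹K)N⁻¹ = [[-3, 5], [1, -5], [1, -3]].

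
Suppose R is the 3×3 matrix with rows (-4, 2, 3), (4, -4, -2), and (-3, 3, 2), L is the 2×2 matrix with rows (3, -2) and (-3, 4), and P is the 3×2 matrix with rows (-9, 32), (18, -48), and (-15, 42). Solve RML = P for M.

M = [[2, 3], [3, 5], [4, 5]]

Isolating M: multiply by R⁻¹ from the left and L⁻¹ from the right, so M = R⁻¹PL⁻¹.
det R = 4; the adjugate gives R⁻¹ = [[-1/2, 5/4, 2], [-1/2, 1/4, 1], [0, 3/2, 2]].
det L = 6, so L⁻¹ = [[2/3, 1/3], [1/2, 1/2]].
R⁻¹P = [[-3, 8], [-6, 14], [-3, 12]].
M = (R⁻¹P)L⁻¹ = [[2, 3], [3, 5], [4, 5]].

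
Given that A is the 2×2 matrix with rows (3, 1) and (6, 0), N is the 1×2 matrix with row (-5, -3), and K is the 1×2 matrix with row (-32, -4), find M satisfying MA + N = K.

MA = K − N = [[-27, -1]].
Right-multiplying both sides by A⁻¹ gives M = (K − N)A⁻¹.
det A = -6, so A⁻¹ = [[0, 1/6], [1, -1/2]].
M = (K − N)A⁻¹ = [[-1, -4]].

M = [[-1, -4]]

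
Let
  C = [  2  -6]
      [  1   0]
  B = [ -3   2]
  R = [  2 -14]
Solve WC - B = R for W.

WC = R + B = [[-1, -12]].
Right-multiplying both sides by C⁻¹ gives W = (R + B)C⁻¹.
det C = 6; the adjugate gives C⁻¹ = [[0, 1], [-1/6, 1/3]].
W = (R + B)C⁻¹ = [[2, -5]].

W = [[2, -5]]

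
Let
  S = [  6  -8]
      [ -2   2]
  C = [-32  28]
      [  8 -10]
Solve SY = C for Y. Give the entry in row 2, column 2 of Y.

1

Since S multiplies Y on the left, Y = S⁻¹C.
det S = -4; the adjugate gives S⁻¹ = [[-1/2, -2], [-1/2, -3/2]].
Y = S⁻¹C = [[-1/2, -2], [-1/2, -3/2]] · [[-32, 28], [8, -10]] = [[0, 6], [4, 1]].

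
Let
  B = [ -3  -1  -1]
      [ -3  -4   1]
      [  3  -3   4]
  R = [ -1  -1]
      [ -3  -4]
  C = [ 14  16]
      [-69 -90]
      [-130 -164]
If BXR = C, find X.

Isolating X: multiply by B⁻¹ from the left and R⁻¹ from the right, so X = B⁻¹CR⁻¹.
det B = 3; the adjugate gives B⁻¹ = [[-13/3, 7/3, -5/3], [5, -3, 2], [7, -4, 3]].
det R = 1, so R⁻¹ = [[-4, 1], [3, -1]].
B⁻¹C = [[-5, -6], [17, 22], [-16, -20]].
X = (B⁻¹C)R⁻¹ = [[2, 1], [-2, -5], [4, 4]].

X = [[2, 1], [-2, -5], [4, 4]]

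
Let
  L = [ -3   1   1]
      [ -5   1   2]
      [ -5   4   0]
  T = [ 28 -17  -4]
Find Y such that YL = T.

Since L sits to the right of Y, Y = TL⁻¹.
det L = -1; the adjugate gives L⁻¹ = [[8, -4, -1], [10, -5, -1], [15, -7, -2]].
Y = TL⁻¹ = [[28, -17, -4]] · [[8, -4, -1], [10, -5, -1], [15, -7, -2]] = [[-6, 1, -3]].

Y = [[-6, 1, -3]]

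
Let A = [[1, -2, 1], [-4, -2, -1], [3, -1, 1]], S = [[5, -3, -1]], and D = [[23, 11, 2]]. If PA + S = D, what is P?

P = [[-2, -5, 0]]

PA = D − S = [[18, 14, 3]].
A is on the right of P, so right-multiply by A⁻¹: P = (D − S)A⁻¹.
det A = 5; the adjugate gives A⁻¹ = [[-3/5, 1/5, 4/5], [1/5, -2/5, -3/5], [2, -1, -2]].
P = (D − S)A⁻¹ = [[-2, -5, 0]].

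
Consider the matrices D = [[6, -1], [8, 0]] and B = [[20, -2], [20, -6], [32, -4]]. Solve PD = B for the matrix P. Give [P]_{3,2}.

D is on the right of P, so right-multiply by D⁻¹: P = BD⁻¹.
D has determinant 8; D⁻¹ = [[0, 1/8], [-1, 3/4]].
P = BD⁻¹ = [[20, -2], [20, -6], [32, -4]] · [[0, 1/8], [-1, 3/4]] = [[2, 1], [6, -2], [4, 1]].

1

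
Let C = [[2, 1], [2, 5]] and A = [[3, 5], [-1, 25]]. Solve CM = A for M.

Since C multiplies M on the left, M = C⁻¹A.
det C = 8, so C⁻¹ = [[5/8, -1/8], [-1/4, 1/4]].
M = C⁻¹A = [[5/8, -1/8], [-1/4, 1/4]] · [[3, 5], [-1, 25]] = [[2, 0], [-1, 5]].

M = [[2, 0], [-1, 5]]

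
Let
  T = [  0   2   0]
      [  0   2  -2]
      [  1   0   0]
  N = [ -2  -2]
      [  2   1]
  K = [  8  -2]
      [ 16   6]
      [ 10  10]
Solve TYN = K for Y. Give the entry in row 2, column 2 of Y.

Left-multiply by T⁻¹ and right-multiply by N⁻¹: Y = T⁻¹KN⁻¹.
T has determinant -4; T⁻¹ = [[0, 0, 1], [1/2, 0, 0], [1/2, -1/2, 0]].
N has determinant 2; N⁻¹ = [[1/2, 1], [-1, -1]].
T⁻¹K = [[10, 10], [4, -1], [-4, -4]].
Y = (T⁻¹K)N⁻¹ = [[-5, 0], [3, 5], [2, 0]].

5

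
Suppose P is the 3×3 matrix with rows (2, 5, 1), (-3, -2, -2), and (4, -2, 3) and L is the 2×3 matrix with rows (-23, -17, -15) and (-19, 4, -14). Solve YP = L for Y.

Y = [[-3, 3, -2], [2, 5, -2]]

Right-multiplying both sides by P⁻¹ gives Y = LP⁻¹.
P has determinant -1; P⁻¹ = [[10, 17, 8], [-1, -2, -1], [-14, -24, -11]].
Y = LP⁻¹ = [[-23, -17, -15], [-19, 4, -14]] · [[10, 17, 8], [-1, -2, -1], [-14, -24, -11]] = [[-3, 3, -2], [2, 5, -2]].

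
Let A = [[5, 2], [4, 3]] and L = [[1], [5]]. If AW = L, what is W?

A is on the left of W, so left-multiply by A⁻¹: W = A⁻¹L.
A has determinant 7; A⁻¹ = [[3/7, -2/7], [-4/7, 5/7]].
W = A⁻¹L = [[3/7, -2/7], [-4/7, 5/7]] · [[1], [5]] = [[-1], [3]].

W = [[-1], [3]]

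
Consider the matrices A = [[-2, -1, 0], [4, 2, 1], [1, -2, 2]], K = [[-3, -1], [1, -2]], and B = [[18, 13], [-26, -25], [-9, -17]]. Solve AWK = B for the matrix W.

Left-multiply by A⁻¹ and right-multiply by K⁻¹: W = A⁻¹BK⁻¹.
A has determinant -5; A⁻¹ = [[-6/5, -2/5, 1/5], [7/5, 4/5, -2/5], [2, 1, 0]].
det K = 7, so K⁻¹ = [[-2/7, 1/7], [-1/7, -3/7]].
A⁻¹B = [[-13, -9], [8, 5], [10, 1]].
W = (A⁻¹B)K⁻¹ = [[5, 2], [-3, -1], [-3, 1]].

W = [[5, 2], [-3, -1], [-3, 1]]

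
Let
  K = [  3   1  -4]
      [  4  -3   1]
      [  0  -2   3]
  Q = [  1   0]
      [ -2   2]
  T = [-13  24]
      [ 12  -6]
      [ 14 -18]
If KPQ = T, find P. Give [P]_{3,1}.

0

Isolating P: multiply by K⁻¹ from the left and Q⁻¹ from the right, so P = K⁻¹TQ⁻¹.
det K = -1, so K⁻¹ = [[7, -5, 11], [12, -9, 19], [8, -6, 13]].
Q has determinant 2; Q⁻¹ = [[1, 0], [1, 1/2]].
K⁻¹T = [[3, 0], [2, 0], [6, -6]].
P = (K⁻¹T)Q⁻¹ = [[3, 0], [2, 0], [0, -3]].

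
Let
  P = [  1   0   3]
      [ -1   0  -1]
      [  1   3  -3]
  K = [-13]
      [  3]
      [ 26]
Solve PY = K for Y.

Y = [[2], [3], [-5]]

Since P multiplies Y on the left, Y = P⁻¹K.
P has determinant -6; P⁻¹ = [[-1/2, -3/2, 0], [2/3, 1, 1/3], [1/2, 1/2, 0]].
Y = P⁻¹K = [[-1/2, -3/2, 0], [2/3, 1, 1/3], [1/2, 1/2, 0]] · [[-13], [3], [26]] = [[2], [3], [-5]].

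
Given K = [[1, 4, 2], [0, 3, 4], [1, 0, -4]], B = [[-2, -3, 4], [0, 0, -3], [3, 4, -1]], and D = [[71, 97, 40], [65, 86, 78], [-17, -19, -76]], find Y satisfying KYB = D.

Y = K⁻¹DB⁻¹ (apply K⁻¹ on the left and B⁻¹ on the right).
K has determinant -2; K⁻¹ = [[6, -8, -5], [-2, 3, 2], [3/2, -2, -3/2]].
det B = 3, so B⁻¹ = [[4, 13/3, 3], [-3, -10/3, -2], [0, -1/3, 0]].
K⁻¹D = [[-9, -11, -4], [19, 26, 2], [2, 2, 18]].
Y = (K⁻¹D)B⁻¹ = [[-3, -1, -5], [-2, -5, 5], [2, -4, 2]].

Y = [[-3, -1, -5], [-2, -5, 5], [2, -4, 2]]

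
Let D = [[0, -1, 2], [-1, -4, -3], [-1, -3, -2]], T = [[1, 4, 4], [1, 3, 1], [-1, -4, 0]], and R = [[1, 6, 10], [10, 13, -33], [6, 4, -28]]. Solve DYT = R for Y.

Isolating Y: multiply by D⁻¹ from the left and T⁻¹ from the right, so Y = D⁻¹RT⁻¹.
det D = -3; the adjugate gives D⁻¹ = [[1/3, 8/3, -11/3], [-1/3, -2/3, 2/3], [1/3, -1/3, 1/3]].
det T = -4, so T⁻¹ = [[-1, 4, 2], [1/4, -1, -3/4], [1/4, 0, 1/4]].
D⁻¹R = [[5, 22, 18], [-3, -8, 0], [-1, -1, 5]].
Y = (D⁻¹R)T⁻¹ = [[5, -2, -2], [1, -4, 0], [2, -3, 0]].

Y = [[5, -2, -2], [1, -4, 0], [2, -3, 0]]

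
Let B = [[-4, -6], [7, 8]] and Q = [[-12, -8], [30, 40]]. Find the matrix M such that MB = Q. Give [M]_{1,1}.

Since B sits to the right of M, M = QB⁻¹.
det B = 10; the adjugate gives B⁻¹ = [[4/5, 3/5], [-7/10, -2/5]].
M = QB⁻¹ = [[-12, -8], [30, 40]] · [[4/5, 3/5], [-7/10, -2/5]] = [[-4, -4], [-4, 2]].

-4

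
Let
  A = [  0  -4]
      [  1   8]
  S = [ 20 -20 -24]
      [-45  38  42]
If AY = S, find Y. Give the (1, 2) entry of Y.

-2

Since A multiplies Y on the left, Y = A⁻¹S.
det A = 4; the adjugate gives A⁻¹ = [[2, 1], [-1/4, 0]].
Y = A⁻¹S = [[2, 1], [-1/4, 0]] · [[20, -20, -24], [-45, 38, 42]] = [[-5, -2, -6], [-5, 5, 6]].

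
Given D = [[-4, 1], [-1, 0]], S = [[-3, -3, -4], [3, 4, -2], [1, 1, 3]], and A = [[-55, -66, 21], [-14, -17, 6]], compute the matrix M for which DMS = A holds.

M = [[-3, 3, -4], [1, 1, 1]]

M = D⁻¹AS⁻¹ (apply D⁻¹ on the left and S⁻¹ on the right).
det D = 1; the adjugate gives D⁻¹ = [[0, -1], [1, -4]].
det S = -5; the adjugate gives S⁻¹ = [[-14/5, -1, -22/5], [11/5, 1, 18/5], [1/5, 0, 3/5]].
D⁻¹A = [[14, 17, -6], [1, 2, -3]].
M = (D⁻¹A)S⁻¹ = [[-3, 3, -4], [1, 1, 1]].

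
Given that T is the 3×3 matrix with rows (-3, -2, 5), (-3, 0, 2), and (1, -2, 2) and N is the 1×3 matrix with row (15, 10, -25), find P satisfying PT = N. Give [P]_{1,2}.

0

Since T sits to the right of P, P = NT⁻¹.
det T = 2, so T⁻¹ = [[2, -3, -2], [4, -11/2, -9/2], [3, -4, -3]].
P = NT⁻¹ = [[15, 10, -25]] · [[2, -3, -2], [4, -11/2, -9/2], [3, -4, -3]] = [[-5, 0, 0]].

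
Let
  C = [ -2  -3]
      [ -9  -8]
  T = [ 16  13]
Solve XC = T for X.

C is on the right of X, so right-multiply by C⁻¹: X = TC⁻¹.
det C = -11, so C⁻¹ = [[8/11, -3/11], [-9/11, 2/11]].
X = TC⁻¹ = [[16, 13]] · [[8/11, -3/11], [-9/11, 2/11]] = [[1, -2]].

X = [[1, -2]]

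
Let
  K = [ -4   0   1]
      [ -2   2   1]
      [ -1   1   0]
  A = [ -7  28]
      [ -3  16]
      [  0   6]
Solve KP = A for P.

Left-multiplying both sides by K⁻¹ gives P = K⁻¹A.
det K = 4, so K⁻¹ = [[-1/4, 1/4, -1/2], [-1/4, 1/4, 1/2], [0, 1, -2]].
P = K⁻¹A = [[-1/4, 1/4, -1/2], [-1/4, 1/4, 1/2], [0, 1, -2]] · [[-7, 28], [-3, 16], [0, 6]] = [[1, -6], [1, 0], [-3, 4]].

P = [[1, -6], [1, 0], [-3, 4]]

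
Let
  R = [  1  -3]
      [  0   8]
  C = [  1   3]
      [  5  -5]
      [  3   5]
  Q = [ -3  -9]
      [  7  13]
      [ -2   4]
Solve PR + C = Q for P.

P = [[-4, -3], [2, 3], [-5, -2]]

PR = Q − C = [[-4, -12], [2, 18], [-5, -1]].
R is on the right of P, so right-multiply by R⁻¹: P = (Q − C)R⁻¹.
det R = 8, so R⁻¹ = [[1, 3/8], [0, 1/8]].
P = (Q − C)R⁻¹ = [[-4, -3], [2, 3], [-5, -2]].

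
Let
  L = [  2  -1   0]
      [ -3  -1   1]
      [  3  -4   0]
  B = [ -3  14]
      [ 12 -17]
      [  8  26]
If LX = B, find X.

Left-multiplying both sides by L⁻¹ gives X = L⁻¹B.
det L = 5; the adjugate gives L⁻¹ = [[4/5, 0, -1/5], [3/5, 0, -2/5], [3, 1, -1]].
X = L⁻¹B = [[4/5, 0, -1/5], [3/5, 0, -2/5], [3, 1, -1]] · [[-3, 14], [12, -17], [8, 26]] = [[-4, 6], [-5, -2], [-5, -1]].

X = [[-4, 6], [-5, -2], [-5, -1]]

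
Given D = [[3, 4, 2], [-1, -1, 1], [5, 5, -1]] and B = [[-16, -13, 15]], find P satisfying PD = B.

P = [[3, 5, -4]]

Since D sits to the right of P, P = BD⁻¹.
det D = 4; the adjugate gives D⁻¹ = [[-1, 7/2, 3/2], [1, -13/4, -5/4], [0, 5/4, 1/4]].
P = BD⁻¹ = [[-16, -13, 15]] · [[-1, 7/2, 3/2], [1, -13/4, -5/4], [0, 5/4, 1/4]] = [[3, 5, -4]].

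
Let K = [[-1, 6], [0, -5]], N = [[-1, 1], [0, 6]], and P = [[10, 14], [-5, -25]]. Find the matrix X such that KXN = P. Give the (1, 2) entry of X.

Left-multiply by K⁻¹ and right-multiply by N⁻¹: X = K⁻¹PN⁻¹.
det K = 5; the adjugate gives K⁻¹ = [[-1, -6/5], [0, -1/5]].
det N = -6, so N⁻¹ = [[-1, 1/6], [0, 1/6]].
K⁻¹P = [[-4, 16], [1, 5]].
X = (K⁻¹P)N⁻¹ = [[4, 2], [-1, 1]].

2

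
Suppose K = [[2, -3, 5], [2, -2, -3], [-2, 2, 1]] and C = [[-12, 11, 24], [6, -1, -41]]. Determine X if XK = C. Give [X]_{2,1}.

Since K sits to the right of X, X = CK⁻¹.
det K = -4; the adjugate gives K⁻¹ = [[-1, -13/4, -19/4], [-1, -3, -4], [0, -1/2, -1/2]].
X = CK⁻¹ = [[-12, 11, 24], [6, -1, -41]] · [[-1, -13/4, -19/4], [-1, -3, -4], [0, -1/2, -1/2]] = [[1, -6, 1], [-5, 4, -4]].

-5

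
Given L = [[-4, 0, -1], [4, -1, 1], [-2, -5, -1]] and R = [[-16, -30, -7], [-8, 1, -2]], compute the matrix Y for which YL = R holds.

Y = [[1, 0, 6], [1, -1, 0]]

Right-multiplying both sides by L⁻¹ gives Y = RL⁻¹.
det L = -2, so L⁻¹ = [[-3, -5/2, 1/2], [-1, -1, 0], [11, 10, -2]].
Y = RL⁻¹ = [[-16, -30, -7], [-8, 1, -2]] · [[-3, -5/2, 1/2], [-1, -1, 0], [11, 10, -2]] = [[1, 0, 6], [1, -1, 0]].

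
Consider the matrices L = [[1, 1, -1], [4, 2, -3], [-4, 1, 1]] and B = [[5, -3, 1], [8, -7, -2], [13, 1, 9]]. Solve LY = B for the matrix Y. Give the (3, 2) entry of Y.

L is on the left of Y, so left-multiply by L⁻¹: Y = L⁻¹B.
det L = 1, so L⁻¹ = [[5, -2, -1], [8, -3, -1], [12, -5, -2]].
Y = L⁻¹B = [[5, -2, -1], [8, -3, -1], [12, -5, -2]] · [[5, -3, 1], [8, -7, -2], [13, 1, 9]] = [[-4, -2, 0], [3, -4, 5], [-6, -3, 4]].

-3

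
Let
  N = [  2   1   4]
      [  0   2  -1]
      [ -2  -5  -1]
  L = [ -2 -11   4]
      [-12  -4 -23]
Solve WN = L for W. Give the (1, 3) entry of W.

Since N sits to the right of W, W = LN⁻¹.
det N = 4; the adjugate gives N⁻¹ = [[-7/4, -19/4, -9/4], [1/2, 3/2, 1/2], [1, 2, 1]].
W = LN⁻¹ = [[-2, -11, 4], [-12, -4, -23]] · [[-7/4, -19/4, -9/4], [1/2, 3/2, 1/2], [1, 2, 1]] = [[2, 1, 3], [-4, 5, 2]].

3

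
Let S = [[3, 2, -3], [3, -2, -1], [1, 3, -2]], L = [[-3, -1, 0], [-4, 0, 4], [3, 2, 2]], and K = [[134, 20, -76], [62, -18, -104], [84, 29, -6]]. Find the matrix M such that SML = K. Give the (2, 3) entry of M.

4

Isolating M: multiply by S⁻¹ from the left and L⁻¹ from the right, so M = S⁻¹KL⁻¹.
det S = -2, so S⁻¹ = [[-7/2, 5/2, 4], [-5/2, 3/2, 3], [-11/2, 7/2, 6]].
det L = 4, so L⁻¹ = [[-2, 1/2, -1], [5, -3/2, 3], [-2, 3/4, -1]].
S⁻¹K = [[22, 1, -18], [10, 10, 16], [-16, 1, 18]].
M = (S⁻¹K)L⁻¹ = [[-3, -4, -1], [-2, 2, 4], [1, 4, 1]].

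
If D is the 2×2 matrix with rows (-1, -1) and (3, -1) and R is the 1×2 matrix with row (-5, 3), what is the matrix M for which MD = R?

D is on the right of M, so right-multiply by D⁻¹: M = RD⁻¹.
det D = 4, so D⁻¹ = [[-1/4, 1/4], [-3/4, -1/4]].
M = RD⁻¹ = [[-5, 3]] · [[-1/4, 1/4], [-3/4, -1/4]] = [[-1, -2]].

M = [[-1, -2]]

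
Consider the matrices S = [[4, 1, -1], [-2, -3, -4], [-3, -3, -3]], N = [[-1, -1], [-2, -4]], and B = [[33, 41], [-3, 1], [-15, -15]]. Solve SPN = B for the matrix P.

Isolating P: multiply by S⁻¹ from the left and N⁻¹ from the right, so P = S⁻¹BN⁻¹.
det S = -3; the adjugate gives S⁻¹ = [[1, -2, 7/3], [-2, 5, -6], [1, -3, 10/3]].
N has determinant 2; N⁻¹ = [[-2, 1/2], [1, -1/2]].
S⁻¹B = [[4, 4], [9, 13], [-8, -12]].
P = (S⁻¹B)N⁻¹ = [[-4, 0], [-5, -2], [4, 2]].

P = [[-4, 0], [-5, -2], [4, 2]]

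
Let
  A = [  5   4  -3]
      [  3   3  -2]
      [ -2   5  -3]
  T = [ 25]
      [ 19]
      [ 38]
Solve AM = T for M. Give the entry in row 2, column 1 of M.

Left-multiplying both sides by A⁻¹ gives M = A⁻¹T.
det A = -6; the adjugate gives A⁻¹ = [[-1/6, 1/2, -1/6], [-13/6, 7/2, -1/6], [-7/2, 11/2, -1/2]].
M = A⁻¹T = [[-1/6, 1/2, -1/6], [-13/6, 7/2, -1/6], [-7/2, 11/2, -1/2]] · [[25], [19], [38]] = [[-1], [6], [-2]].

6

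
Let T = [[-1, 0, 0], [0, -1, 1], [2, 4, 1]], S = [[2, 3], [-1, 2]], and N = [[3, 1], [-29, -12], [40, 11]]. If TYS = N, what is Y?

Y = T⁻¹NS⁻¹ (apply T⁻¹ on the left and S⁻¹ on the right).
det T = 5, so T⁻¹ = [[-1, 0, 0], [2/5, -1/5, 1/5], [2/5, 4/5, 1/5]].
det S = 7, so S⁻¹ = [[2/7, -3/7], [1/7, 2/7]].
T⁻¹N = [[-3, -1], [15, 5], [-14, -7]].
Y = (T⁻¹N)S⁻¹ = [[-1, 1], [5, -5], [-5, 4]].

Y = [[-1, 1], [5, -5], [-5, 4]]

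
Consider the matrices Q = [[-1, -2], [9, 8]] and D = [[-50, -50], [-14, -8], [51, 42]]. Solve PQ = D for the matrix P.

Since Q sits to the right of P, P = DQ⁻¹.
det Q = 10; the adjugate gives Q⁻¹ = [[4/5, 1/5], [-9/10, -1/10]].
P = DQ⁻¹ = [[-50, -50], [-14, -8], [51, 42]] · [[4/5, 1/5], [-9/10, -1/10]] = [[5, -5], [-4, -2], [3, 6]].

P = [[5, -5], [-4, -2], [3, 6]]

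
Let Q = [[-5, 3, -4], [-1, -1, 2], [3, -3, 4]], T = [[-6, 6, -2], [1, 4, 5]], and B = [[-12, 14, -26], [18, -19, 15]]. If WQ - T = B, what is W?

W = [[1, -2, -5], [-2, 0, 3]]

WQ = B + T = [[-18, 20, -28], [19, -15, 20]].
Since Q sits to the right of W, W = (B + T)Q⁻¹.
Q has determinant -4; Q⁻¹ = [[-1/2, 0, -1/2], [-5/2, 2, -7/2], [-3/2, 3/2, -2]].
W = (B + T)Q⁻¹ = [[1, -2, -5], [-2, 0, 3]].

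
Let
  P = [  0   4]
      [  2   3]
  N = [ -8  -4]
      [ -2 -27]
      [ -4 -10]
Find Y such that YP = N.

Right-multiplying both sides by P⁻¹ gives Y = NP⁻¹.
P has determinant -8; P⁻¹ = [[-3/8, 1/2], [1/4, 0]].
Y = NP⁻¹ = [[-8, -4], [-2, -27], [-4, -10]] · [[-3/8, 1/2], [1/4, 0]] = [[2, -4], [-6, -1], [-1, -2]].

Y = [[2, -4], [-6, -1], [-1, -2]]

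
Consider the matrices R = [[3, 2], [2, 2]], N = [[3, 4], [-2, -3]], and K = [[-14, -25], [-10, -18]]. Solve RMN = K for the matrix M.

M = [[2, 5], [1, 2]]

Isolating M: multiply by R⁻¹ from the left and N⁻¹ from the right, so M = R⁻¹KN⁻¹.
det R = 2, so R⁻¹ = [[1, -1], [-1, 3/2]].
N has determinant -1; N⁻¹ = [[3, 4], [-2, -3]].
R⁻¹K = [[-4, -7], [-1, -2]].
M = (R⁻¹K)N⁻¹ = [[2, 5], [1, 2]].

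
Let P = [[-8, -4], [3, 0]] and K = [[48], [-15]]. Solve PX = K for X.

X = [[-5], [-2]]

Since P multiplies X on the left, X = P⁻¹K.
P has determinant 12; P⁻¹ = [[0, 1/3], [-1/4, -2/3]].
X = P⁻¹K = [[0, 1/3], [-1/4, -2/3]] · [[48], [-15]] = [[-5], [-2]].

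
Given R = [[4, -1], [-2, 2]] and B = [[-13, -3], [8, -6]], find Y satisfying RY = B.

Y = [[-3, -2], [1, -5]]

Left-multiplying both sides by R⁻¹ gives Y = R⁻¹B.
R has determinant 6; R⁻¹ = [[1/3, 1/6], [1/3, 2/3]].
Y = R⁻¹B = [[1/3, 1/6], [1/3, 2/3]] · [[-13, -3], [8, -6]] = [[-3, -2], [1, -5]].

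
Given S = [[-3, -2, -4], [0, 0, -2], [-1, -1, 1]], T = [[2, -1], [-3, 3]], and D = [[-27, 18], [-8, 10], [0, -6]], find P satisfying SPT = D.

P = S⁻¹DT⁻¹ (apply S⁻¹ on the left and T⁻¹ on the right).
det S = 2; the adjugate gives S⁻¹ = [[-1, 3, 2], [1, -7/2, -3], [0, -1/2, 0]].
det T = 3; the adjugate gives T⁻¹ = [[1, 1/3], [1, 2/3]].
S⁻¹D = [[3, 0], [1, 1], [4, -5]].
P = (S⁻¹D)T⁻¹ = [[3, 1], [2, 1], [-1, -2]].

P = [[3, 1], [2, 1], [-1, -2]]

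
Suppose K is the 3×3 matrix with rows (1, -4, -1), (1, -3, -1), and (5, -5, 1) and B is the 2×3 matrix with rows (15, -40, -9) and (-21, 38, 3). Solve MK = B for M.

Right-multiplying both sides by K⁻¹ gives M = BK⁻¹.
det K = 6, so K⁻¹ = [[-4/3, 3/2, 1/6], [-1, 1, 0], [5/3, -5/2, 1/6]].
M = BK⁻¹ = [[15, -40, -9], [-21, 38, 3]] · [[-4/3, 3/2, 1/6], [-1, 1, 0], [5/3, -5/2, 1/6]] = [[5, 5, 1], [-5, -1, -3]].

M = [[5, 5, 1], [-5, -1, -3]]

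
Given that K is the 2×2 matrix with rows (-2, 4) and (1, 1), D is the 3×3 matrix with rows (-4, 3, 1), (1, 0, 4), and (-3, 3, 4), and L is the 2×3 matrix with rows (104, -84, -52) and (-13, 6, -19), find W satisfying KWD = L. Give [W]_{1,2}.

W = K⁻¹LD⁻¹ (apply K⁻¹ on the left and D⁻¹ on the right).
K has determinant -6; K⁻¹ = [[-1/6, 2/3], [1/6, 1/3]].
det D = 3; the adjugate gives D⁻¹ = [[-4, -3, 4], [-16/3, -13/3, 17/3], [1, 1, -1]].
K⁻¹L = [[-26, 18, -4], [13, -12, -15]].
W = (K⁻¹L)D⁻¹ = [[4, -4, 2], [-3, -2, -1]].

-4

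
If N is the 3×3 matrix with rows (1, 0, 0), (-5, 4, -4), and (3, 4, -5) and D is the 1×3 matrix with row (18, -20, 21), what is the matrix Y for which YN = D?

Y = [[1, -4, -1]]

Since N sits to the right of Y, Y = DN⁻¹.
det N = -4, so N⁻¹ = [[1, 0, 0], [37/4, 5/4, -1], [8, 1, -1]].
Y = DN⁻¹ = [[18, -20, 21]] · [[1, 0, 0], [37/4, 5/4, -1], [8, 1, -1]] = [[1, -4, -1]].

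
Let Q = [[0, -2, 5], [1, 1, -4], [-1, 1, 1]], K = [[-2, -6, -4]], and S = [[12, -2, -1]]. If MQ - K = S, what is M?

M = [[4, 5, -5]]

MQ = S + K = [[10, -8, -5]].
Q is on the right of M, so right-multiply by Q⁻¹: M = (S + K)Q⁻¹.
Q has determinant 4; Q⁻¹ = [[5/4, 7/4, 3/4], [3/4, 5/4, 5/4], [1/2, 1/2, 1/2]].
M = (S + K)Q⁻¹ = [[4, 5, -5]].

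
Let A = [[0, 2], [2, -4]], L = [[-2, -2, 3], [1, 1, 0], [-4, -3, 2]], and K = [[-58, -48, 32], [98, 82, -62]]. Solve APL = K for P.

Isolating P: multiply by A⁻¹ from the left and L⁻¹ from the right, so P = A⁻¹KL⁻¹.
det A = -4; the adjugate gives A⁻¹ = [[1, 1/2], [1/2, 0]].
L has determinant 3; L⁻¹ = [[2/3, -5/3, -1], [-2/3, 8/3, 1], [1/3, 2/3, 0]].
A⁻¹K = [[-9, -7, 1], [-29, -24, 16]].
P = (A⁻¹K)L⁻¹ = [[-1, -3, 2], [2, -5, 5]].

P = [[-1, -3, 2], [2, -5, 5]]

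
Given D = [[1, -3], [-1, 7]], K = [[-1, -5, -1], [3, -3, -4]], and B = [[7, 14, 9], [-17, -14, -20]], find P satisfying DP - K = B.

DP = B + K = [[6, 9, 8], [-14, -17, -24]].
D is on the left of P, so left-multiply by D⁻¹: P = D⁻¹(B + K).
det D = 4, so D⁻¹ = [[7/4, 3/4], [1/4, 1/4]].
P = D⁻¹(B + K) = [[0, 3, -4], [-2, -2, -4]].

P = [[0, 3, -4], [-2, -2, -4]]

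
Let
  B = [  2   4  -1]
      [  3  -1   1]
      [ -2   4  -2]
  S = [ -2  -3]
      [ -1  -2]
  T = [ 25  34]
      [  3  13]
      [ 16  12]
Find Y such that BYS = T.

Y = [[0, -5], [-3, 5], [4, 3]]

Left-multiply by B⁻¹ and right-multiply by S⁻¹: Y = B⁻¹TS⁻¹.
B has determinant 2; B⁻¹ = [[-1, 2, 3/2], [2, -3, -5/2], [5, -8, -7]].
S has determinant 1; S⁻¹ = [[-2, 3], [1, -2]].
B⁻¹T = [[5, 10], [1, -1], [-11, -18]].
Y = (B⁻¹T)S⁻¹ = [[0, -5], [-3, 5], [4, 3]].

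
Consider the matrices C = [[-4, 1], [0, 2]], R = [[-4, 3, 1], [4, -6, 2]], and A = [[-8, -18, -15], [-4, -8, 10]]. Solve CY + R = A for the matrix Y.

CY = A − R = [[-4, -21, -16], [-8, -2, 8]].
Left-multiplying both sides by C⁻¹ gives Y = C⁻¹(A − R).
C has determinant -8; C⁻¹ = [[-1/4, 1/8], [0, 1/2]].
Y = C⁻¹(A − R) = [[0, 5, 5], [-4, -1, 4]].

Y = [[0, 5, 5], [-4, -1, 4]]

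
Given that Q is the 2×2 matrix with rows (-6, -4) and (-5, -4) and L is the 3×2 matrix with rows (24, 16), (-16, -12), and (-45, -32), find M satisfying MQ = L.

M = [[-4, 0], [1, 2], [5, 3]]

Right-multiplying both sides by Q⁻¹ gives M = LQ⁻¹.
Q has determinant 4; Q⁻¹ = [[-1, 1], [5/4, -3/2]].
M = LQ⁻¹ = [[24, 16], [-16, -12], [-45, -32]] · [[-1, 1], [5/4, -3/2]] = [[-4, 0], [1, 2], [5, 3]].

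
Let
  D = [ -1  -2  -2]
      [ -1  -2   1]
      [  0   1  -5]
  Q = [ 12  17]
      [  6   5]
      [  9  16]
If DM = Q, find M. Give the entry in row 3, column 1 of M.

Left-multiplying both sides by D⁻¹ gives M = D⁻¹Q.
det D = 3; the adjugate gives D⁻¹ = [[3, -4, -2], [-5/3, 5/3, 1], [-1/3, 1/3, 0]].
M = D⁻¹Q = [[3, -4, -2], [-5/3, 5/3, 1], [-1/3, 1/3, 0]] · [[12, 17], [6, 5], [9, 16]] = [[-6, -1], [-1, -4], [-2, -4]].

-2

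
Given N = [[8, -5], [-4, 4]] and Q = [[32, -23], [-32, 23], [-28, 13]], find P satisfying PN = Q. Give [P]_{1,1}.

3

Right-multiplying both sides by N⁻¹ gives P = QN⁻¹.
det N = 12, so N⁻¹ = [[1/3, 5/12], [1/3, 2/3]].
P = QN⁻¹ = [[32, -23], [-32, 23], [-28, 13]] · [[1/3, 5/12], [1/3, 2/3]] = [[3, -2], [-3, 2], [-5, -3]].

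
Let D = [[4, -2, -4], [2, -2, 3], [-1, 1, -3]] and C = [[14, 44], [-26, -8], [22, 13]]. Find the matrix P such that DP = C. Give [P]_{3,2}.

-6

Since D multiplies P on the left, P = D⁻¹C.
det D = 6; the adjugate gives D⁻¹ = [[1/2, -5/3, -7/3], [1/2, -8/3, -10/3], [0, -1/3, -2/3]].
P = D⁻¹C = [[1/2, -5/3, -7/3], [1/2, -8/3, -10/3], [0, -1/3, -2/3]] · [[14, 44], [-26, -8], [22, 13]] = [[-1, 5], [3, 0], [-6, -6]].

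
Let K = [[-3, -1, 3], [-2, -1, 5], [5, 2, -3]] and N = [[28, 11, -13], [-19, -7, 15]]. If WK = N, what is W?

W = [[0, 1, 6], [3, 0, -2]]

Right-multiplying both sides by K⁻¹ gives W = NK⁻¹.
det K = 5; the adjugate gives K⁻¹ = [[-7/5, 3/5, -2/5], [19/5, -6/5, 9/5], [1/5, 1/5, 1/5]].
W = NK⁻¹ = [[28, 11, -13], [-19, -7, 15]] · [[-7/5, 3/5, -2/5], [19/5, -6/5, 9/5], [1/5, 1/5, 1/5]] = [[0, 1, 6], [3, 0, -2]].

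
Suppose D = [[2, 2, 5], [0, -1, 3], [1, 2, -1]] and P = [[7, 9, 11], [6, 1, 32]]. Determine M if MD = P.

M = [[3, -1, 1], [5, 1, -4]]

Right-multiplying both sides by D⁻¹ gives M = PD⁻¹.
D has determinant 1; D⁻¹ = [[-5, 12, 11], [3, -7, -6], [1, -2, -2]].
M = PD⁻¹ = [[7, 9, 11], [6, 1, 32]] · [[-5, 12, 11], [3, -7, -6], [1, -2, -2]] = [[3, -1, 1], [5, 1, -4]].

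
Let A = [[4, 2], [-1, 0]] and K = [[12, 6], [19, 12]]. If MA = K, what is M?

Right-multiplying both sides by A⁻¹ gives M = KA⁻¹.
A has determinant 2; A⁻¹ = [[0, -1], [1/2, 2]].
M = KA⁻¹ = [[12, 6], [19, 12]] · [[0, -1], [1/2, 2]] = [[3, 0], [6, 5]].

M = [[3, 0], [6, 5]]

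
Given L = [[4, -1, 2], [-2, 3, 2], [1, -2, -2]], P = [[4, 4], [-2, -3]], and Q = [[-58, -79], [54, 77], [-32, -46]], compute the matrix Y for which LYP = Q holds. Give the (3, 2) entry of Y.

Left-multiply by L⁻¹ and right-multiply by P⁻¹: Y = L⁻¹QP⁻¹.
det L = -4, so L⁻¹ = [[1/2, 3/2, 2], [1/2, 5/2, 3], [-1/4, -7/4, -5/2]].
det P = -4, so P⁻¹ = [[3/4, 1], [-1/2, -1]].
L⁻¹Q = [[-12, -16], [10, 15], [0, 0]].
Y = (L⁻¹Q)P⁻¹ = [[-1, 4], [0, -5], [0, 0]].

0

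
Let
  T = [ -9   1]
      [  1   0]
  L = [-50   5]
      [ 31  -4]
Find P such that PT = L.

T is on the right of P, so right-multiply by T⁻¹: P = LT⁻¹.
det T = -1; the adjugate gives T⁻¹ = [[0, 1], [1, 9]].
P = LT⁻¹ = [[-50, 5], [31, -4]] · [[0, 1], [1, 9]] = [[5, -5], [-4, -5]].

P = [[5, -5], [-4, -5]]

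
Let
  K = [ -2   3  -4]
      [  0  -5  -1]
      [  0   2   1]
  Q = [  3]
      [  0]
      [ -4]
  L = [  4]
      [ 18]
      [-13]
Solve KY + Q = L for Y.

KY = L − Q = [[1], [18], [-9]].
Since K multiplies Y on the left, Y = K⁻¹(L − Q).
det K = 6, so K⁻¹ = [[-1/2, -11/6, -23/6], [0, -1/3, -1/3], [0, 2/3, 5/3]].
Y = K⁻¹(L − Q) = [[1], [-3], [-3]].

Y = [[1], [-3], [-3]]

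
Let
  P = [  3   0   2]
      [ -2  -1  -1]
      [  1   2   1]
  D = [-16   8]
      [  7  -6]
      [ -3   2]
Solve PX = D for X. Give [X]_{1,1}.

Since P multiplies X on the left, X = P⁻¹D.
det P = -3, so P⁻¹ = [[-1/3, -4/3, -2/3], [-1/3, -1/3, 1/3], [1, 2, 1]].
X = P⁻¹D = [[-1/3, -4/3, -2/3], [-1/3, -1/3, 1/3], [1, 2, 1]] · [[-16, 8], [7, -6], [-3, 2]] = [[-2, 4], [2, 0], [-5, -2]].

-2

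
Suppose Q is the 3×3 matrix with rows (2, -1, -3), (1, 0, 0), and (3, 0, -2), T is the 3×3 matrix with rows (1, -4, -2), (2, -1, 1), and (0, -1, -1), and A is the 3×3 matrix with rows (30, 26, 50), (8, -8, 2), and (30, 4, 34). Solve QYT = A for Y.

Isolating Y: multiply by Q⁻¹ from the left and T⁻¹ from the right, so Y = Q⁻¹AT⁻¹.
Q has determinant -2; Q⁻¹ = [[0, 1, 0], [-1, -5/2, 3/2], [0, 3/2, -1/2]].
det T = -2; the adjugate gives T⁻¹ = [[-1, 1, 3], [-1, 1/2, 5/2], [1, -1/2, -7/2]].
Q⁻¹A = [[8, -8, 2], [-5, 0, -4], [-3, -14, -14]].
Y = (Q⁻¹A)T⁻¹ = [[2, 3, -3], [1, -3, -1], [3, -3, 5]].

Y = [[2, 3, -3], [1, -3, -1], [3, -3, 5]]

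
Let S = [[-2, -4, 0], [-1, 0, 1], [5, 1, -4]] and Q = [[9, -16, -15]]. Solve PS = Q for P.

Right-multiplying both sides by S⁻¹ gives P = QS⁻¹.
det S = -2; the adjugate gives S⁻¹ = [[1/2, 8, 2], [-1/2, -4, -1], [1/2, 9, 2]].
P = QS⁻¹ = [[9, -16, -15]] · [[1/2, 8, 2], [-1/2, -4, -1], [1/2, 9, 2]] = [[5, 1, 4]].

P = [[5, 1, 4]]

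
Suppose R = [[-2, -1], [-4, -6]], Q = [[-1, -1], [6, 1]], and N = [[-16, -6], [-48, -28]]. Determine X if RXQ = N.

X = [[0, 1], [-4, 0]]

Isolating X: multiply by R⁻¹ from the left and Q⁻¹ from the right, so X = R⁻¹NQ⁻¹.
det R = 8, so R⁻¹ = [[-3/4, 1/8], [1/2, -1/4]].
det Q = 5; the adjugate gives Q⁻¹ = [[1/5, 1/5], [-6/5, -1/5]].
R⁻¹N = [[6, 1], [4, 4]].
X = (R⁻¹N)Q⁻¹ = [[0, 1], [-4, 0]].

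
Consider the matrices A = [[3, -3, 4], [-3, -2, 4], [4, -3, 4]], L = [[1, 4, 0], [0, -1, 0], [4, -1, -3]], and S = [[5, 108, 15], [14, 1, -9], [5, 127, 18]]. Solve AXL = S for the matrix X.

Isolating X: multiply by A⁻¹ from the left and L⁻¹ from the right, so X = A⁻¹SL⁻¹.
A has determinant -4; A⁻¹ = [[-1, 0, 1], [-7, 1, 6], [-17/4, 3/4, 15/4]].
L has determinant 3; L⁻¹ = [[1, 4, 0], [0, -1, 0], [4/3, 17/3, -1/3]].
A⁻¹S = [[0, 19, 3], [9, 7, -6], [8, 18, -3]].
X = (A⁻¹S)L⁻¹ = [[4, -2, -1], [1, -5, 2], [4, -3, 1]].

X = [[4, -2, -1], [1, -5, 2], [4, -3, 1]]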